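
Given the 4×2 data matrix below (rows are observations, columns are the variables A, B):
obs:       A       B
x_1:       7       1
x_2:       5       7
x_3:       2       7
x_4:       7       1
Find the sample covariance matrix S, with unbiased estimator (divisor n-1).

Step 1 — column means:
  mean(A) = (7 + 5 + 2 + 7) / 4 = 21/4 = 5.25
  mean(B) = (1 + 7 + 7 + 1) / 4 = 16/4 = 4

Step 2 — sample covariance S[i,j] = (1/(n-1)) · Σ_k (x_{k,i} - mean_i) · (x_{k,j} - mean_j), with n-1 = 3.
  S[A,A] = ((1.75)·(1.75) + (-0.25)·(-0.25) + (-3.25)·(-3.25) + (1.75)·(1.75)) / 3 = 16.75/3 = 5.5833
  S[A,B] = ((1.75)·(-3) + (-0.25)·(3) + (-3.25)·(3) + (1.75)·(-3)) / 3 = -21/3 = -7
  S[B,B] = ((-3)·(-3) + (3)·(3) + (3)·(3) + (-3)·(-3)) / 3 = 36/3 = 12

S is symmetric (S[j,i] = S[i,j]). Assembling:

S = [[5.5833, -7],
 [-7, 12]]


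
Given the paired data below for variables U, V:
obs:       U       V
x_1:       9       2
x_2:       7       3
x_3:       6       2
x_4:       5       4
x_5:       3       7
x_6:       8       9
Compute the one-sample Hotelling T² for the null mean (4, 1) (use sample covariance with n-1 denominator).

Step 1 — sample mean vector:
  mean(U) = (9 + 7 + 6 + 5 + 3 + 8) / 6 = 38/6 = 6.3333
  mean(V) = (2 + 3 + 2 + 4 + 7 + 9) / 6 = 27/6 = 4.5
  x̄ = (6.3333, 4.5),  deviation x̄ - mu_0 = (6.3333, 4.5) - (4, 1) = (2.3333, 3.5).

Step 2 — sample covariance matrix, S[i,j] = (1/(n-1)) · Σ_k (x_{k,i} - mean_i) · (x_{k,j} - mean_j), divisor n-1 = 5:
  S[U,U] = ((2.6667)·(2.6667) + (0.6667)·(0.6667) + (-0.3333)·(-0.3333) + (-1.3333)·(-1.3333) + (-3.3333)·(-3.3333) + (1.6667)·(1.6667)) / 5 = 23.3333/5 = 4.6667
  S[U,V] = ((2.6667)·(-2.5) + (0.6667)·(-1.5) + (-0.3333)·(-2.5) + (-1.3333)·(-0.5) + (-3.3333)·(2.5) + (1.6667)·(4.5)) / 5 = -7/5 = -1.4
  S[V,V] = ((-2.5)·(-2.5) + (-1.5)·(-1.5) + (-2.5)·(-2.5) + (-0.5)·(-0.5) + (2.5)·(2.5) + (4.5)·(4.5)) / 5 = 41.5/5 = 8.3
  S = [[4.6667, -1.4],
 [-1.4, 8.3]].

Step 3 — invert S. det(S) = 4.6667·8.3 - (-1.4)² = 36.7733.
  S^{-1} = (1/det) · [[d, -b], [-b, a]] = [[0.2257, 0.0381],
 [0.0381, 0.1269]].

Step 4 — quadratic form (x̄ - mu_0)^T · S^{-1} · (x̄ - mu_0):
  S^{-1} · (x̄ - mu_0) = (0.6599, 0.533),
  (x̄ - mu_0)^T · [...] = (2.3333)·(0.6599) + (3.5)·(0.533) = 3.4052.

Step 5 — scale by n: T² = 6 · 3.4052 = 20.4315.

T² ≈ 20.4315


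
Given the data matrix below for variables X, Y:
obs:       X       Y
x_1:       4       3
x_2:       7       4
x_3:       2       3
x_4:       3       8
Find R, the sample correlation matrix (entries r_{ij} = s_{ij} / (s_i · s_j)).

Step 1 — column means:
  mean(X) = (4 + 7 + 2 + 3) / 4 = 16/4 = 4
  mean(Y) = (3 + 4 + 3 + 8) / 4 = 18/4 = 4.5

Step 2 — sample variances and covariances s[i,j] = (1/(n-1)) · Σ_k (x_{k,i} - mean_i) · (x_{k,j} - mean_j), with n-1 = 3:
  s[X,X] = ((0)·(0) + (3)·(3) + (-2)·(-2) + (-1)·(-1)) / 3 = 14/3 = 4.6667
  s[X,Y] = ((0)·(-1.5) + (3)·(-0.5) + (-2)·(-1.5) + (-1)·(3.5)) / 3 = -2/3 = -0.6667
  s[Y,Y] = ((-1.5)·(-1.5) + (-0.5)·(-0.5) + (-1.5)·(-1.5) + (3.5)·(3.5)) / 3 = 17/3 = 5.6667
  Sample standard deviations s_i = √(s[i,i]):
  s(X) = √(4.6667) = 2.1602
  s(Y) = √(5.6667) = 2.3805

Step 3 — r_{ij} = s_{ij} / (s_i · s_j):
  r[X,X] = 1 (diagonal).
  r[X,Y] = -0.6667 / (2.1602 · 2.3805) = -0.6667 / 5.1424 = -0.1296
  r[Y,Y] = 1 (diagonal).

R is symmetric with unit diagonal. Assembling:

R = [[1, -0.1296],
 [-0.1296, 1]]


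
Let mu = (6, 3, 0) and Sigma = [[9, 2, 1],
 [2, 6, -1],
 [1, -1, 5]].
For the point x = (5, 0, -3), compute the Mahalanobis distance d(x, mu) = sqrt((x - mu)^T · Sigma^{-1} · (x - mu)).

Step 1 — centre the observation: (x - mu) = (-1, -3, -3).

Step 2 — invert Sigma (cofactor / det for 3×3, or solve directly):
  Sigma^{-1} = [[0.1255, -0.0476, -0.0346],
 [-0.0476, 0.1905, 0.0476],
 [-0.0346, 0.0476, 0.2165]].

Step 3 — form the quadratic (x - mu)^T · Sigma^{-1} · (x - mu):
  Sigma^{-1} · (x - mu) = (0.1212, -0.6667, -0.7576).
  (x - mu)^T · [Sigma^{-1} · (x - mu)] = (-1)·(0.1212) + (-3)·(-0.6667) + (-3)·(-0.7576) = 4.1515.

Step 4 — take square root: d = √(4.1515) ≈ 2.0375.

d(x, mu) = √(4.1515) ≈ 2.0375


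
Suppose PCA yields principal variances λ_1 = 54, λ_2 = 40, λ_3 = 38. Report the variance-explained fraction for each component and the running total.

Step 1 — total variance = trace(Sigma) = Σ λ_i = 54 + 40 + 38 = 132.

Step 2 — fraction explained by component i = λ_i / Σ λ:
  PC1: 54/132 = 0.4091
  PC2: 40/132 = 0.303
  PC3: 38/132 = 0.2879

Step 3 — cumulative fraction after k components = (λ_1 + ... + λ_k) / Σ λ:
  k = 1: 54/132 = 0.4091
  k = 2: (54 + 40)/132 = 94/132 = 0.7121
  k = 3: (54 + 40 + 38)/132 = 132/132 = 1

Summary (fraction, with percent):

explained: PC1 0.4091 (40.91%), PC2 0.303 (30.3%), PC3 0.2879 (28.79%);  cumulative: 0.4091, 0.7121, 1


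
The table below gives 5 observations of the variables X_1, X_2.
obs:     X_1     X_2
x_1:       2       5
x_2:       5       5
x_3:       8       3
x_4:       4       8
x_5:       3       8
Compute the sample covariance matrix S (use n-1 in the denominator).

Step 1 — column means:
  mean(X_1) = (2 + 5 + 8 + 4 + 3) / 5 = 22/5 = 4.4
  mean(X_2) = (5 + 5 + 3 + 8 + 8) / 5 = 29/5 = 5.8

Step 2 — sample covariance S[i,j] = (1/(n-1)) · Σ_k (x_{k,i} - mean_i) · (x_{k,j} - mean_j), with n-1 = 4.
  S[X_1,X_1] = ((-2.4)·(-2.4) + (0.6)·(0.6) + (3.6)·(3.6) + (-0.4)·(-0.4) + (-1.4)·(-1.4)) / 4 = 21.2/4 = 5.3
  S[X_1,X_2] = ((-2.4)·(-0.8) + (0.6)·(-0.8) + (3.6)·(-2.8) + (-0.4)·(2.2) + (-1.4)·(2.2)) / 4 = -12.6/4 = -3.15
  S[X_2,X_2] = ((-0.8)·(-0.8) + (-0.8)·(-0.8) + (-2.8)·(-2.8) + (2.2)·(2.2) + (2.2)·(2.2)) / 4 = 18.8/4 = 4.7

S is symmetric (S[j,i] = S[i,j]). Assembling:

S = [[5.3, -3.15],
 [-3.15, 4.7]]


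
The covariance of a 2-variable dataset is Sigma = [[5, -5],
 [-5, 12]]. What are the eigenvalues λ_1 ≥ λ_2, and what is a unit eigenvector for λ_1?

Step 1 — characteristic polynomial of 2×2 Sigma:
  det(Sigma - λI) = λ² - trace · λ + det = 0.
  trace = 5 + 12 = 17, det = 5·12 - (-5)² = 35.
Step 2 — discriminant:
  Δ = trace² - 4·det = 289 - 140 = 149.
Step 3 — eigenvalues:
  λ = (trace ± √Δ)/2 = (17 ± 12.2066)/2,
  λ_1 = 14.6033,  λ_2 = 2.3967.

Step 4 — unit eigenvector for λ_1: solve (Sigma - λ_1 I)v = 0. First row:
  (5 - 14.6033)·v_x + (-5)·v_y = 0, i.e. (-9.6033)·v_x + (-5)·v_y = 0,
  so v ∝ (b, λ_1 - a) = (-5, 9.6033); multiply by -1 so the first entry is positive: u = (5, -9.6033).
  ||u|| = √((5)² + (-9.6033)²) = √(117.2229) ≈ 10.827,
  v_1 = u/||u|| ≈ (0.4618, -0.887) (||v_1|| = 1).

λ_1 = 14.6033,  λ_2 = 2.3967;  v_1 ≈ (0.4618, -0.887)


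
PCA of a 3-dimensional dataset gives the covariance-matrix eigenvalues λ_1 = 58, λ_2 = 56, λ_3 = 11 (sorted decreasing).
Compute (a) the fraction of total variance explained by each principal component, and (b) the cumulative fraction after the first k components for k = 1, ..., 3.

Step 1 — total variance = trace(Sigma) = Σ λ_i = 58 + 56 + 11 = 125.

Step 2 — fraction explained by component i = λ_i / Σ λ:
  PC1: 58/125 = 0.464
  PC2: 56/125 = 0.448
  PC3: 11/125 = 0.088

Step 3 — cumulative fraction after k components = (λ_1 + ... + λ_k) / Σ λ:
  k = 1: 58/125 = 0.464
  k = 2: (58 + 56)/125 = 114/125 = 0.912
  k = 3: (58 + 56 + 11)/125 = 125/125 = 1

Summary (fraction, with percent):

explained: PC1 0.464 (46.4%), PC2 0.448 (44.8%), PC3 0.088 (8.8%);  cumulative: 0.464, 0.912, 1


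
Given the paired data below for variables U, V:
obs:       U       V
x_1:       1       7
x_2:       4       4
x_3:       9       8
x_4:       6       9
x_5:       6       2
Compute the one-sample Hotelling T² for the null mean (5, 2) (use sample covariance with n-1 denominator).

Step 1 — sample mean vector:
  mean(U) = (1 + 4 + 9 + 6 + 6) / 5 = 26/5 = 5.2
  mean(V) = (7 + 4 + 8 + 9 + 2) / 5 = 30/5 = 6
  x̄ = (5.2, 6),  deviation x̄ - mu_0 = (5.2, 6) - (5, 2) = (0.2, 4).

Step 2 — sample covariance matrix, S[i,j] = (1/(n-1)) · Σ_k (x_{k,i} - mean_i) · (x_{k,j} - mean_j), divisor n-1 = 4:
  S[U,U] = ((-4.2)·(-4.2) + (-1.2)·(-1.2) + (3.8)·(3.8) + (0.8)·(0.8) + (0.8)·(0.8)) / 4 = 34.8/4 = 8.7
  S[U,V] = ((-4.2)·(1) + (-1.2)·(-2) + (3.8)·(2) + (0.8)·(3) + (0.8)·(-4)) / 4 = 5/4 = 1.25
  S[V,V] = ((1)·(1) + (-2)·(-2) + (2)·(2) + (3)·(3) + (-4)·(-4)) / 4 = 34/4 = 8.5
  S = [[8.7, 1.25],
 [1.25, 8.5]].

Step 3 — invert S. det(S) = 8.7·8.5 - (1.25)² = 72.3875.
  S^{-1} = (1/det) · [[d, -b], [-b, a]] = [[0.1174, -0.0173],
 [-0.0173, 0.1202]].

Step 4 — quadratic form (x̄ - mu_0)^T · S^{-1} · (x̄ - mu_0):
  S^{-1} · (x̄ - mu_0) = (-0.0456, 0.4773),
  (x̄ - mu_0)^T · [...] = (0.2)·(-0.0456) + (4)·(0.4773) = 1.9001.

Step 5 — scale by n: T² = 5 · 1.9001 = 9.5003.

T² ≈ 9.5003


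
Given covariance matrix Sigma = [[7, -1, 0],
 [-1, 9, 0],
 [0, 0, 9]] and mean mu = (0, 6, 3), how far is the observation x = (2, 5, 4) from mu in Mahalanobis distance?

Step 1 — centre the observation: (x - mu) = (2, -1, 1).

Step 2 — invert Sigma (cofactor / det for 3×3, or solve directly):
  Sigma^{-1} = [[0.1452, 0.0161, 0],
 [0.0161, 0.1129, 0],
 [0, 0, 0.1111]].

Step 3 — form the quadratic (x - mu)^T · Sigma^{-1} · (x - mu):
  Sigma^{-1} · (x - mu) = (0.2742, -0.0806, 0.1111).
  (x - mu)^T · [Sigma^{-1} · (x - mu)] = (2)·(0.2742) + (-1)·(-0.0806) + (1)·(0.1111) = 0.7401.

Step 4 — take square root: d = √(0.7401) ≈ 0.8603.

d(x, mu) = √(0.7401) ≈ 0.8603


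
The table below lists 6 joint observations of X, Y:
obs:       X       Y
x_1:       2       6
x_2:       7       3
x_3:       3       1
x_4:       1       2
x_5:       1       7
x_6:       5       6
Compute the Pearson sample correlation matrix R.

Step 1 — column means:
  mean(X) = (2 + 7 + 3 + 1 + 1 + 5) / 6 = 19/6 = 3.1667
  mean(Y) = (6 + 3 + 1 + 2 + 7 + 6) / 6 = 25/6 = 4.1667

Step 2 — sample variances and covariances s[i,j] = (1/(n-1)) · Σ_k (x_{k,i} - mean_i) · (x_{k,j} - mean_j), with n-1 = 5:
  s[X,X] = ((-1.1667)·(-1.1667) + (3.8333)·(3.8333) + (-0.1667)·(-0.1667) + (-2.1667)·(-2.1667) + (-2.1667)·(-2.1667) + (1.8333)·(1.8333)) / 5 = 28.8333/5 = 5.7667
  s[X,Y] = ((-1.1667)·(1.8333) + (3.8333)·(-1.1667) + (-0.1667)·(-3.1667) + (-2.1667)·(-2.1667) + (-2.1667)·(2.8333) + (1.8333)·(1.8333)) / 5 = -4.1667/5 = -0.8333
  s[Y,Y] = ((1.8333)·(1.8333) + (-1.1667)·(-1.1667) + (-3.1667)·(-3.1667) + (-2.1667)·(-2.1667) + (2.8333)·(2.8333) + (1.8333)·(1.8333)) / 5 = 30.8333/5 = 6.1667
  Sample standard deviations s_i = √(s[i,i]):
  s(X) = √(5.7667) = 2.4014
  s(Y) = √(6.1667) = 2.4833

Step 3 — r_{ij} = s_{ij} / (s_i · s_j):
  r[X,X] = 1 (diagonal).
  r[X,Y] = -0.8333 / (2.4014 · 2.4833) = -0.8333 / 5.9633 = -0.1397
  r[Y,Y] = 1 (diagonal).

R is symmetric with unit diagonal. Assembling:

R = [[1, -0.1397],
 [-0.1397, 1]]


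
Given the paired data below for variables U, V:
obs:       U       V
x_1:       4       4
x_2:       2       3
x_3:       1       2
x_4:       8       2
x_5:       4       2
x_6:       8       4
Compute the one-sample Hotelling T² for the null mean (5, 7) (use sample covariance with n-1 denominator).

Step 1 — sample mean vector:
  mean(U) = (4 + 2 + 1 + 8 + 4 + 8) / 6 = 27/6 = 4.5
  mean(V) = (4 + 3 + 2 + 2 + 2 + 4) / 6 = 17/6 = 2.8333
  x̄ = (4.5, 2.8333),  deviation x̄ - mu_0 = (4.5, 2.8333) - (5, 7) = (-0.5, -4.1667).

Step 2 — sample covariance matrix, S[i,j] = (1/(n-1)) · Σ_k (x_{k,i} - mean_i) · (x_{k,j} - mean_j), divisor n-1 = 5:
  S[U,U] = ((-0.5)·(-0.5) + (-2.5)·(-2.5) + (-3.5)·(-3.5) + (3.5)·(3.5) + (-0.5)·(-0.5) + (3.5)·(3.5)) / 5 = 43.5/5 = 8.7
  S[U,V] = ((-0.5)·(1.1667) + (-2.5)·(0.1667) + (-3.5)·(-0.8333) + (3.5)·(-0.8333) + (-0.5)·(-0.8333) + (3.5)·(1.1667)) / 5 = 3.5/5 = 0.7
  S[V,V] = ((1.1667)·(1.1667) + (0.1667)·(0.1667) + (-0.8333)·(-0.8333) + (-0.8333)·(-0.8333) + (-0.8333)·(-0.8333) + (1.1667)·(1.1667)) / 5 = 4.8333/5 = 0.9667
  S = [[8.7, 0.7],
 [0.7, 0.9667]].

Step 3 — invert S. det(S) = 8.7·0.9667 - (0.7)² = 7.92.
  S^{-1} = (1/det) · [[d, -b], [-b, a]] = [[0.1221, -0.0884],
 [-0.0884, 1.0985]].

Step 4 — quadratic form (x̄ - mu_0)^T · S^{-1} · (x̄ - mu_0):
  S^{-1} · (x̄ - mu_0) = (0.3072, -4.5328),
  (x̄ - mu_0)^T · [...] = (-0.5)·(0.3072) + (-4.1667)·(-4.5328) = 18.7332.

Step 5 — scale by n: T² = 6 · 18.7332 = 112.399.

T² ≈ 112.399


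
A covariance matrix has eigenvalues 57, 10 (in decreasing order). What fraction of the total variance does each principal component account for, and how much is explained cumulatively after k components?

Step 1 — total variance = trace(Sigma) = Σ λ_i = 57 + 10 = 67.

Step 2 — fraction explained by component i = λ_i / Σ λ:
  PC1: 57/67 = 0.8507
  PC2: 10/67 = 0.1493

Step 3 — cumulative fraction after k components = (λ_1 + ... + λ_k) / Σ λ:
  k = 1: 57/67 = 0.8507
  k = 2: (57 + 10)/67 = 67/67 = 1

Summary (fraction, with percent):

explained: PC1 0.8507 (85.07%), PC2 0.1493 (14.93%);  cumulative: 0.8507, 1


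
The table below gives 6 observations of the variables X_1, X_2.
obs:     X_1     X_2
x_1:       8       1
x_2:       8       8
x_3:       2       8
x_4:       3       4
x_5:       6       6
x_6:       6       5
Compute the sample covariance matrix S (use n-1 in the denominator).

Step 1 — column means:
  mean(X_1) = (8 + 8 + 2 + 3 + 6 + 6) / 6 = 33/6 = 5.5
  mean(X_2) = (1 + 8 + 8 + 4 + 6 + 5) / 6 = 32/6 = 5.3333

Step 2 — sample covariance S[i,j] = (1/(n-1)) · Σ_k (x_{k,i} - mean_i) · (x_{k,j} - mean_j), with n-1 = 5.
  S[X_1,X_1] = ((2.5)·(2.5) + (2.5)·(2.5) + (-3.5)·(-3.5) + (-2.5)·(-2.5) + (0.5)·(0.5) + (0.5)·(0.5)) / 5 = 31.5/5 = 6.3
  S[X_1,X_2] = ((2.5)·(-4.3333) + (2.5)·(2.6667) + (-3.5)·(2.6667) + (-2.5)·(-1.3333) + (0.5)·(0.6667) + (0.5)·(-0.3333)) / 5 = -10/5 = -2
  S[X_2,X_2] = ((-4.3333)·(-4.3333) + (2.6667)·(2.6667) + (2.6667)·(2.6667) + (-1.3333)·(-1.3333) + (0.6667)·(0.6667) + (-0.3333)·(-0.3333)) / 5 = 35.3333/5 = 7.0667

S is symmetric (S[j,i] = S[i,j]). Assembling:

S = [[6.3, -2],
 [-2, 7.0667]]


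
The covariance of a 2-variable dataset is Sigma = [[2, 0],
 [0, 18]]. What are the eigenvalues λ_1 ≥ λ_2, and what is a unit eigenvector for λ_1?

Step 1 — characteristic polynomial of 2×2 Sigma:
  det(Sigma - λI) = λ² - trace · λ + det = 0.
  trace = 2 + 18 = 20, det = 2·18 - (0)² = 36.
Step 2 — discriminant:
  Δ = trace² - 4·det = 400 - 144 = 256.
Step 3 — eigenvalues:
  λ = (trace ± √Δ)/2 = (20 ± 16)/2,
  λ_1 = 18,  λ_2 = 2.

Step 4 — unit eigenvector for λ_1: Sigma is diagonal, so its eigenvectors are the coordinate axes. λ_1 = 18 is the diagonal entry on the second coordinate axis, hence
  v_1 = (0, 1) (||v_1|| = 1).

λ_1 = 18,  λ_2 = 2;  v_1 ≈ (0, 1)


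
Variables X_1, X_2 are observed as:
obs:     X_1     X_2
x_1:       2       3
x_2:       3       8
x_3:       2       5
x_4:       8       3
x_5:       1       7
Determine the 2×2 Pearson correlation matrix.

Step 1 — column means:
  mean(X_1) = (2 + 3 + 2 + 8 + 1) / 5 = 16/5 = 3.2
  mean(X_2) = (3 + 8 + 5 + 3 + 7) / 5 = 26/5 = 5.2

Step 2 — sample variances and covariances s[i,j] = (1/(n-1)) · Σ_k (x_{k,i} - mean_i) · (x_{k,j} - mean_j), with n-1 = 4:
  s[X_1,X_1] = ((-1.2)·(-1.2) + (-0.2)·(-0.2) + (-1.2)·(-1.2) + (4.8)·(4.8) + (-2.2)·(-2.2)) / 4 = 30.8/4 = 7.7
  s[X_1,X_2] = ((-1.2)·(-2.2) + (-0.2)·(2.8) + (-1.2)·(-0.2) + (4.8)·(-2.2) + (-2.2)·(1.8)) / 4 = -12.2/4 = -3.05
  s[X_2,X_2] = ((-2.2)·(-2.2) + (2.8)·(2.8) + (-0.2)·(-0.2) + (-2.2)·(-2.2) + (1.8)·(1.8)) / 4 = 20.8/4 = 5.2
  Sample standard deviations s_i = √(s[i,i]):
  s(X_1) = √(7.7) = 2.7749
  s(X_2) = √(5.2) = 2.2804

Step 3 — r_{ij} = s_{ij} / (s_i · s_j):
  r[X_1,X_1] = 1 (diagonal).
  r[X_1,X_2] = -3.05 / (2.7749 · 2.2804) = -3.05 / 6.3277 = -0.482
  r[X_2,X_2] = 1 (diagonal).

R is symmetric with unit diagonal. Assembling:

R = [[1, -0.482],
 [-0.482, 1]]


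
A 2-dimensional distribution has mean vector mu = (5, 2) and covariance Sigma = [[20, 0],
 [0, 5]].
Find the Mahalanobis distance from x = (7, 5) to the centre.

Step 1 — centre the observation: (x - mu) = (2, 3).

Step 2 — invert Sigma. det(Sigma) = 20·5 - (0)² = 100.
  Sigma^{-1} = (1/det) · [[d, -b], [-b, a]] = [[0.05, 0],
 [0, 0.2]].

Step 3 — form the quadratic (x - mu)^T · Sigma^{-1} · (x - mu):
  Sigma^{-1} · (x - mu) = (0.1, 0.6).
  (x - mu)^T · [Sigma^{-1} · (x - mu)] = (2)·(0.1) + (3)·(0.6) = 2.

Step 4 — take square root: d = √(2) ≈ 1.4142.

d(x, mu) = √(2) ≈ 1.4142


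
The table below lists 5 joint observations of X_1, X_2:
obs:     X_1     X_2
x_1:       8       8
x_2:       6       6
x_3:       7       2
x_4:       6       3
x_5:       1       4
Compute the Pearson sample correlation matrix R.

Step 1 — column means:
  mean(X_1) = (8 + 6 + 7 + 6 + 1) / 5 = 28/5 = 5.6
  mean(X_2) = (8 + 6 + 2 + 3 + 4) / 5 = 23/5 = 4.6

Step 2 — sample variances and covariances s[i,j] = (1/(n-1)) · Σ_k (x_{k,i} - mean_i) · (x_{k,j} - mean_j), with n-1 = 4:
  s[X_1,X_1] = ((2.4)·(2.4) + (0.4)·(0.4) + (1.4)·(1.4) + (0.4)·(0.4) + (-4.6)·(-4.6)) / 4 = 29.2/4 = 7.3
  s[X_1,X_2] = ((2.4)·(3.4) + (0.4)·(1.4) + (1.4)·(-2.6) + (0.4)·(-1.6) + (-4.6)·(-0.6)) / 4 = 7.2/4 = 1.8
  s[X_2,X_2] = ((3.4)·(3.4) + (1.4)·(1.4) + (-2.6)·(-2.6) + (-1.6)·(-1.6) + (-0.6)·(-0.6)) / 4 = 23.2/4 = 5.8
  Sample standard deviations s_i = √(s[i,i]):
  s(X_1) = √(7.3) = 2.7019
  s(X_2) = √(5.8) = 2.4083

Step 3 — r_{ij} = s_{ij} / (s_i · s_j):
  r[X_1,X_1] = 1 (diagonal).
  r[X_1,X_2] = 1.8 / (2.7019 · 2.4083) = 1.8 / 6.5069 = 0.2766
  r[X_2,X_2] = 1 (diagonal).

R is symmetric with unit diagonal. Assembling:

R = [[1, 0.2766],
 [0.2766, 1]]


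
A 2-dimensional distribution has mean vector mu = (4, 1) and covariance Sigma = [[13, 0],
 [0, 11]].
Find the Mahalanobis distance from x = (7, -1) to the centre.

Step 1 — centre the observation: (x - mu) = (3, -2).

Step 2 — invert Sigma. det(Sigma) = 13·11 - (0)² = 143.
  Sigma^{-1} = (1/det) · [[d, -b], [-b, a]] = [[0.0769, 0],
 [0, 0.0909]].

Step 3 — form the quadratic (x - mu)^T · Sigma^{-1} · (x - mu):
  Sigma^{-1} · (x - mu) = (0.2308, -0.1818).
  (x - mu)^T · [Sigma^{-1} · (x - mu)] = (3)·(0.2308) + (-2)·(-0.1818) = 1.0559.

Step 4 — take square root: d = √(1.0559) ≈ 1.0276.

d(x, mu) = √(1.0559) ≈ 1.0276


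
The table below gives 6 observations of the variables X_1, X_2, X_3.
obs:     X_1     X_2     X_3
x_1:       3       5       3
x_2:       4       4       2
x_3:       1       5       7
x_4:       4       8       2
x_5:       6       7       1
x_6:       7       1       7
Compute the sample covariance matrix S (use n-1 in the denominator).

Step 1 — column means:
  mean(X_1) = (3 + 4 + 1 + 4 + 6 + 7) / 6 = 25/6 = 4.1667
  mean(X_2) = (5 + 4 + 5 + 8 + 7 + 1) / 6 = 30/6 = 5
  mean(X_3) = (3 + 2 + 7 + 2 + 1 + 7) / 6 = 22/6 = 3.6667

Step 2 — sample covariance S[i,j] = (1/(n-1)) · Σ_k (x_{k,i} - mean_i) · (x_{k,j} - mean_j), with n-1 = 5.
  S[X_1,X_1] = ((-1.1667)·(-1.1667) + (-0.1667)·(-0.1667) + (-3.1667)·(-3.1667) + (-0.1667)·(-0.1667) + (1.8333)·(1.8333) + (2.8333)·(2.8333)) / 5 = 22.8333/5 = 4.5667
  S[X_1,X_2] = ((-1.1667)·(0) + (-0.1667)·(-1) + (-3.1667)·(0) + (-0.1667)·(3) + (1.8333)·(2) + (2.8333)·(-4)) / 5 = -8/5 = -1.6
  S[X_1,X_3] = ((-1.1667)·(-0.6667) + (-0.1667)·(-1.6667) + (-3.1667)·(3.3333) + (-0.1667)·(-1.6667) + (1.8333)·(-2.6667) + (2.8333)·(3.3333)) / 5 = -4.6667/5 = -0.9333
  S[X_2,X_2] = ((0)·(0) + (-1)·(-1) + (0)·(0) + (3)·(3) + (2)·(2) + (-4)·(-4)) / 5 = 30/5 = 6
  S[X_2,X_3] = ((0)·(-0.6667) + (-1)·(-1.6667) + (0)·(3.3333) + (3)·(-1.6667) + (2)·(-2.6667) + (-4)·(3.3333)) / 5 = -22/5 = -4.4
  S[X_3,X_3] = ((-0.6667)·(-0.6667) + (-1.6667)·(-1.6667) + (3.3333)·(3.3333) + (-1.6667)·(-1.6667) + (-2.6667)·(-2.6667) + (3.3333)·(3.3333)) / 5 = 35.3333/5 = 7.0667

S is symmetric (S[j,i] = S[i,j]). Assembling:

S = [[4.5667, -1.6, -0.9333],
 [-1.6, 6, -4.4],
 [-0.9333, -4.4, 7.0667]]


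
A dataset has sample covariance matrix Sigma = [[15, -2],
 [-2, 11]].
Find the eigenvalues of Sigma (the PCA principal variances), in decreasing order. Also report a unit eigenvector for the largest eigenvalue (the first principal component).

Step 1 — characteristic polynomial of 2×2 Sigma:
  det(Sigma - λI) = λ² - trace · λ + det = 0.
  trace = 15 + 11 = 26, det = 15·11 - (-2)² = 161.
Step 2 — discriminant:
  Δ = trace² - 4·det = 676 - 644 = 32.
Step 3 — eigenvalues:
  λ = (trace ± √Δ)/2 = (26 ± 5.6569)/2,
  λ_1 = 15.8284,  λ_2 = 10.1716.

Step 4 — unit eigenvector for λ_1: solve (Sigma - λ_1 I)v = 0. First row:
  (15 - 15.8284)·v_x + (-2)·v_y = 0, i.e. (-0.8284)·v_x + (-2)·v_y = 0,
  so v ∝ (b, λ_1 - a) = (-2, 0.8284); multiply by -1 so the first entry is positive: u = (2, -0.8284).
  ||u|| = √((2)² + (-0.8284)²) = √(4.6863) ≈ 2.1648,
  v_1 = u/||u|| ≈ (0.9239, -0.3827) (||v_1|| = 1).

λ_1 = 15.8284,  λ_2 = 10.1716;  v_1 ≈ (0.9239, -0.3827)


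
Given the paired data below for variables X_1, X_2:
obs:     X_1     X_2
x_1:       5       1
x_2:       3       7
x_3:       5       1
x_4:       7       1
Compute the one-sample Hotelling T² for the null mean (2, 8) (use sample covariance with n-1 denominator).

Step 1 — sample mean vector:
  mean(X_1) = (5 + 3 + 5 + 7) / 4 = 20/4 = 5
  mean(X_2) = (1 + 7 + 1 + 1) / 4 = 10/4 = 2.5
  x̄ = (5, 2.5),  deviation x̄ - mu_0 = (5, 2.5) - (2, 8) = (3, -5.5).

Step 2 — sample covariance matrix, S[i,j] = (1/(n-1)) · Σ_k (x_{k,i} - mean_i) · (x_{k,j} - mean_j), divisor n-1 = 3:
  S[X_1,X_1] = ((0)·(0) + (-2)·(-2) + (0)·(0) + (2)·(2)) / 3 = 8/3 = 2.6667
  S[X_1,X_2] = ((0)·(-1.5) + (-2)·(4.5) + (0)·(-1.5) + (2)·(-1.5)) / 3 = -12/3 = -4
  S[X_2,X_2] = ((-1.5)·(-1.5) + (4.5)·(4.5) + (-1.5)·(-1.5) + (-1.5)·(-1.5)) / 3 = 27/3 = 9
  S = [[2.6667, -4],
 [-4, 9]].

Step 3 — invert S. det(S) = 2.6667·9 - (-4)² = 8.
  S^{-1} = (1/det) · [[d, -b], [-b, a]] = [[1.125, 0.5],
 [0.5, 0.3333]].

Step 4 — quadratic form (x̄ - mu_0)^T · S^{-1} · (x̄ - mu_0):
  S^{-1} · (x̄ - mu_0) = (0.625, -0.3333),
  (x̄ - mu_0)^T · [...] = (3)·(0.625) + (-5.5)·(-0.3333) = 3.7083.

Step 5 — scale by n: T² = 4 · 3.7083 = 14.8333.

T² ≈ 14.8333


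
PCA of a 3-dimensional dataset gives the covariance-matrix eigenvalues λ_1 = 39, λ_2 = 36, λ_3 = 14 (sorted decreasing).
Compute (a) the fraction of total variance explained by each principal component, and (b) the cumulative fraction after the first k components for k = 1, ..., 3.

Step 1 — total variance = trace(Sigma) = Σ λ_i = 39 + 36 + 14 = 89.

Step 2 — fraction explained by component i = λ_i / Σ λ:
  PC1: 39/89 = 0.4382
  PC2: 36/89 = 0.4045
  PC3: 14/89 = 0.1573

Step 3 — cumulative fraction after k components = (λ_1 + ... + λ_k) / Σ λ:
  k = 1: 39/89 = 0.4382
  k = 2: (39 + 36)/89 = 75/89 = 0.8427
  k = 3: (39 + 36 + 14)/89 = 89/89 = 1

Summary (fraction, with percent):

explained: PC1 0.4382 (43.82%), PC2 0.4045 (40.45%), PC3 0.1573 (15.73%);  cumulative: 0.4382, 0.8427, 1


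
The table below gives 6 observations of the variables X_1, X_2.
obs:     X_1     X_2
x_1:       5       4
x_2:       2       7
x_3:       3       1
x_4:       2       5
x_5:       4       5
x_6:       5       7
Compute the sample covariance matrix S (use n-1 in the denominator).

Step 1 — column means:
  mean(X_1) = (5 + 2 + 3 + 2 + 4 + 5) / 6 = 21/6 = 3.5
  mean(X_2) = (4 + 7 + 1 + 5 + 5 + 7) / 6 = 29/6 = 4.8333

Step 2 — sample covariance S[i,j] = (1/(n-1)) · Σ_k (x_{k,i} - mean_i) · (x_{k,j} - mean_j), with n-1 = 5.
  S[X_1,X_1] = ((1.5)·(1.5) + (-1.5)·(-1.5) + (-0.5)·(-0.5) + (-1.5)·(-1.5) + (0.5)·(0.5) + (1.5)·(1.5)) / 5 = 9.5/5 = 1.9
  S[X_1,X_2] = ((1.5)·(-0.8333) + (-1.5)·(2.1667) + (-0.5)·(-3.8333) + (-1.5)·(0.1667) + (0.5)·(0.1667) + (1.5)·(2.1667)) / 5 = 0.5/5 = 0.1
  S[X_2,X_2] = ((-0.8333)·(-0.8333) + (2.1667)·(2.1667) + (-3.8333)·(-3.8333) + (0.1667)·(0.1667) + (0.1667)·(0.1667) + (2.1667)·(2.1667)) / 5 = 24.8333/5 = 4.9667

S is symmetric (S[j,i] = S[i,j]). Assembling:

S = [[1.9, 0.1],
 [0.1, 4.9667]]


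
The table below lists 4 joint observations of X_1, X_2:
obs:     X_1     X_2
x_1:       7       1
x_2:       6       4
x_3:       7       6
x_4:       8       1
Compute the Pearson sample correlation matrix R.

Step 1 — column means:
  mean(X_1) = (7 + 6 + 7 + 8) / 4 = 28/4 = 7
  mean(X_2) = (1 + 4 + 6 + 1) / 4 = 12/4 = 3

Step 2 — sample variances and covariances s[i,j] = (1/(n-1)) · Σ_k (x_{k,i} - mean_i) · (x_{k,j} - mean_j), with n-1 = 3:
  s[X_1,X_1] = ((0)·(0) + (-1)·(-1) + (0)·(0) + (1)·(1)) / 3 = 2/3 = 0.6667
  s[X_1,X_2] = ((0)·(-2) + (-1)·(1) + (0)·(3) + (1)·(-2)) / 3 = -3/3 = -1
  s[X_2,X_2] = ((-2)·(-2) + (1)·(1) + (3)·(3) + (-2)·(-2)) / 3 = 18/3 = 6
  Sample standard deviations s_i = √(s[i,i]):
  s(X_1) = √(0.6667) = 0.8165
  s(X_2) = √(6) = 2.4495

Step 3 — r_{ij} = s_{ij} / (s_i · s_j):
  r[X_1,X_1] = 1 (diagonal).
  r[X_1,X_2] = -1 / (0.8165 · 2.4495) = -1 / 2 = -0.5
  r[X_2,X_2] = 1 (diagonal).

R is symmetric with unit diagonal. Assembling:

R = [[1, -0.5],
 [-0.5, 1]]


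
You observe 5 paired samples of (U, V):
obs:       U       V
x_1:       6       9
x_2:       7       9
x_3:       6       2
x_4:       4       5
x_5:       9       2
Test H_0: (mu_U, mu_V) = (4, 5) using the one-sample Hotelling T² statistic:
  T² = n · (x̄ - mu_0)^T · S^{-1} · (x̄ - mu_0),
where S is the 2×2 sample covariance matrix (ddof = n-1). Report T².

Step 1 — sample mean vector:
  mean(U) = (6 + 7 + 6 + 4 + 9) / 5 = 32/5 = 6.4
  mean(V) = (9 + 9 + 2 + 5 + 2) / 5 = 27/5 = 5.4
  x̄ = (6.4, 5.4),  deviation x̄ - mu_0 = (6.4, 5.4) - (4, 5) = (2.4, 0.4).

Step 2 — sample covariance matrix, S[i,j] = (1/(n-1)) · Σ_k (x_{k,i} - mean_i) · (x_{k,j} - mean_j), divisor n-1 = 4:
  S[U,U] = ((-0.4)·(-0.4) + (0.6)·(0.6) + (-0.4)·(-0.4) + (-2.4)·(-2.4) + (2.6)·(2.6)) / 4 = 13.2/4 = 3.3
  S[U,V] = ((-0.4)·(3.6) + (0.6)·(3.6) + (-0.4)·(-3.4) + (-2.4)·(-0.4) + (2.6)·(-3.4)) / 4 = -5.8/4 = -1.45
  S[V,V] = ((3.6)·(3.6) + (3.6)·(3.6) + (-3.4)·(-3.4) + (-0.4)·(-0.4) + (-3.4)·(-3.4)) / 4 = 49.2/4 = 12.3
  S = [[3.3, -1.45],
 [-1.45, 12.3]].

Step 3 — invert S. det(S) = 3.3·12.3 - (-1.45)² = 38.4875.
  S^{-1} = (1/det) · [[d, -b], [-b, a]] = [[0.3196, 0.0377],
 [0.0377, 0.0857]].

Step 4 — quadratic form (x̄ - mu_0)^T · S^{-1} · (x̄ - mu_0):
  S^{-1} · (x̄ - mu_0) = (0.7821, 0.1247),
  (x̄ - mu_0)^T · [...] = (2.4)·(0.7821) + (0.4)·(0.1247) = 1.9269.

Step 5 — scale by n: T² = 5 · 1.9269 = 9.6343.

T² ≈ 9.6343


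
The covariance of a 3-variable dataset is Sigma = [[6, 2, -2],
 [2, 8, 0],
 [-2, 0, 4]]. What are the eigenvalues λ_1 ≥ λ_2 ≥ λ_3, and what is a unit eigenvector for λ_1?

Step 1 — characteristic polynomial p(λ) = det(λI - Sigma) = λ³ - tr·λ² + c_1·λ - det, where tr = trace, c_1 = sum of the principal 2×2 minors, det = det(Sigma):
  tr = 6 + 8 + 4 = 18,
  c_1 = (6·8 - (2)²) + (6·4 - (-2)²) + (8·4 - (0)²) = 44 + 20 + 32 = 96,
  det = 6·(8·4 - (0)²) - (2)·((2)·4 - (0)·(-2)) + (-2)·((2)·(0) - 8·(-2)) = 6·(32) - (2)·(8) + (-2)·(16) = 144.
  So p(λ) = λ³ - 18λ² + 96λ - 144.
Step 2 — look for an integer root (rational root theorem: any rational root is an integer divisor of 144). Testing λ = 6:
  p(6) = 216 - 648 + 576 - 144 = 0  ✓
  Dividing out (λ - 6): p(λ) = (λ - 6)(λ² - 12λ + 24).
Step 3 — remaining eigenvalues from the quadratic λ² - 12λ + 24 = 0:
  Δ = 12² - 4·24 = 144 - 96 = 48,  λ = (12 ± √48)/2 = (12 ± 6.9282)/2 ≈ 9.4641 or 2.5359.
  Sorted: λ_1 = 9.4641,  λ_2 = 6,  λ_3 = 2.5359  (check: sum = 18 = tr ✓).

Step 4 — unit eigenvector for λ_1 ≈ 9.4641: v spans the null space of (Sigma - λ_1 I), whose rows are
  r_1 = (-3.4641, 2, -2),  r_2 = (2, -1.4641, 0),  r_3 = (-2, 0, -5.4641).
  v is orthogonal to every row, so take v ∝ r_1 × r_2 = ((2)·(0) - (-2)·(-1.4641), (-2)·(2) - (-3.4641)·(0), (-3.4641)·(-1.4641) - (2)·(2)) ≈ (-2.9282, -4, 1.0718).
  Rescale (multiply by -1 so the first nonzero entry is positive): u = (2.9282, 4, -1.0718).
  ||u|| = √((2.9282)² + (4)² + (-1.0718)²) = √(25.7231) ≈ 5.0718,  v_1 = u/||u|| ≈ (0.5774, 0.7887, -0.2113) (||v_1|| = 1).

λ_1 = 9.4641,  λ_2 = 6,  λ_3 = 2.5359;  v_1 ≈ (0.5774, 0.7887, -0.2113)


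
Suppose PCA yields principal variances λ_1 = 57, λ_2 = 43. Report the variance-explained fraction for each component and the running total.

Step 1 — total variance = trace(Sigma) = Σ λ_i = 57 + 43 = 100.

Step 2 — fraction explained by component i = λ_i / Σ λ:
  PC1: 57/100 = 0.57
  PC2: 43/100 = 0.43

Step 3 — cumulative fraction after k components = (λ_1 + ... + λ_k) / Σ λ:
  k = 1: 57/100 = 0.57
  k = 2: (57 + 43)/100 = 100/100 = 1

Summary (fraction, with percent):

explained: PC1 0.57 (57%), PC2 0.43 (43%);  cumulative: 0.57, 1


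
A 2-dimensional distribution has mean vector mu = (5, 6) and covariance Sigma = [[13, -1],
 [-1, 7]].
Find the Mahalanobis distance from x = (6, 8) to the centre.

Step 1 — centre the observation: (x - mu) = (1, 2).

Step 2 — invert Sigma. det(Sigma) = 13·7 - (-1)² = 90.
  Sigma^{-1} = (1/det) · [[d, -b], [-b, a]] = [[0.0778, 0.0111],
 [0.0111, 0.1444]].

Step 3 — form the quadratic (x - mu)^T · Sigma^{-1} · (x - mu):
  Sigma^{-1} · (x - mu) = (0.1, 0.3).
  (x - mu)^T · [Sigma^{-1} · (x - mu)] = (1)·(0.1) + (2)·(0.3) = 0.7.

Step 4 — take square root: d = √(0.7) ≈ 0.8367.

d(x, mu) = √(0.7) ≈ 0.8367


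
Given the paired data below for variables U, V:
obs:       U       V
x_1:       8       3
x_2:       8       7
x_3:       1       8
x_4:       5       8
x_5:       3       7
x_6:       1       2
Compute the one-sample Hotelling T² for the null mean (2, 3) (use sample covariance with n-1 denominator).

Step 1 — sample mean vector:
  mean(U) = (8 + 8 + 1 + 5 + 3 + 1) / 6 = 26/6 = 4.3333
  mean(V) = (3 + 7 + 8 + 8 + 7 + 2) / 6 = 35/6 = 5.8333
  x̄ = (4.3333, 5.8333),  deviation x̄ - mu_0 = (4.3333, 5.8333) - (2, 3) = (2.3333, 2.8333).

Step 2 — sample covariance matrix, S[i,j] = (1/(n-1)) · Σ_k (x_{k,i} - mean_i) · (x_{k,j} - mean_j), divisor n-1 = 5:
  S[U,U] = ((3.6667)·(3.6667) + (3.6667)·(3.6667) + (-3.3333)·(-3.3333) + (0.6667)·(0.6667) + (-1.3333)·(-1.3333) + (-3.3333)·(-3.3333)) / 5 = 51.3333/5 = 10.2667
  S[U,V] = ((3.6667)·(-2.8333) + (3.6667)·(1.1667) + (-3.3333)·(2.1667) + (0.6667)·(2.1667) + (-1.3333)·(1.1667) + (-3.3333)·(-3.8333)) / 5 = -0.6667/5 = -0.1333
  S[V,V] = ((-2.8333)·(-2.8333) + (1.1667)·(1.1667) + (2.1667)·(2.1667) + (2.1667)·(2.1667) + (1.1667)·(1.1667) + (-3.8333)·(-3.8333)) / 5 = 34.8333/5 = 6.9667
  S = [[10.2667, -0.1333],
 [-0.1333, 6.9667]].

Step 3 — invert S. det(S) = 10.2667·6.9667 - (-0.1333)² = 71.5067.
  S^{-1} = (1/det) · [[d, -b], [-b, a]] = [[0.0974, 0.0019],
 [0.0019, 0.1436]].

Step 4 — quadratic form (x̄ - mu_0)^T · S^{-1} · (x̄ - mu_0):
  S^{-1} · (x̄ - mu_0) = (0.2326, 0.4112),
  (x̄ - mu_0)^T · [...] = (2.3333)·(0.2326) + (2.8333)·(0.4112) = 1.7077.

Step 5 — scale by n: T² = 6 · 1.7077 = 10.2461.

T² ≈ 10.2461


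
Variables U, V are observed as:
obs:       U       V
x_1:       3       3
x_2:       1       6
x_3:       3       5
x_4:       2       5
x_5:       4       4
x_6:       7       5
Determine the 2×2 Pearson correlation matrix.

Step 1 — column means:
  mean(U) = (3 + 1 + 3 + 2 + 4 + 7) / 6 = 20/6 = 3.3333
  mean(V) = (3 + 6 + 5 + 5 + 4 + 5) / 6 = 28/6 = 4.6667

Step 2 — sample variances and covariances s[i,j] = (1/(n-1)) · Σ_k (x_{k,i} - mean_i) · (x_{k,j} - mean_j), with n-1 = 5:
  s[U,U] = ((-0.3333)·(-0.3333) + (-2.3333)·(-2.3333) + (-0.3333)·(-0.3333) + (-1.3333)·(-1.3333) + (0.6667)·(0.6667) + (3.6667)·(3.6667)) / 5 = 21.3333/5 = 4.2667
  s[U,V] = ((-0.3333)·(-1.6667) + (-2.3333)·(1.3333) + (-0.3333)·(0.3333) + (-1.3333)·(0.3333) + (0.6667)·(-0.6667) + (3.6667)·(0.3333)) / 5 = -2.3333/5 = -0.4667
  s[V,V] = ((-1.6667)·(-1.6667) + (1.3333)·(1.3333) + (0.3333)·(0.3333) + (0.3333)·(0.3333) + (-0.6667)·(-0.6667) + (0.3333)·(0.3333)) / 5 = 5.3333/5 = 1.0667
  Sample standard deviations s_i = √(s[i,i]):
  s(U) = √(4.2667) = 2.0656
  s(V) = √(1.0667) = 1.0328

Step 3 — r_{ij} = s_{ij} / (s_i · s_j):
  r[U,U] = 1 (diagonal).
  r[U,V] = -0.4667 / (2.0656 · 1.0328) = -0.4667 / 2.1333 = -0.2188
  r[V,V] = 1 (diagonal).

R is symmetric with unit diagonal. Assembling:

R = [[1, -0.2188],
 [-0.2188, 1]]


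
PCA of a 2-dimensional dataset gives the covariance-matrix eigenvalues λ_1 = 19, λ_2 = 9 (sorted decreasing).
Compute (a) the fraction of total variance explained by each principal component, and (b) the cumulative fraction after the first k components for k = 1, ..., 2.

Step 1 — total variance = trace(Sigma) = Σ λ_i = 19 + 9 = 28.

Step 2 — fraction explained by component i = λ_i / Σ λ:
  PC1: 19/28 = 0.6786
  PC2: 9/28 = 0.3214

Step 3 — cumulative fraction after k components = (λ_1 + ... + λ_k) / Σ λ:
  k = 1: 19/28 = 0.6786
  k = 2: (19 + 9)/28 = 28/28 = 1

Summary (fraction, with percent):

explained: PC1 0.6786 (67.86%), PC2 0.3214 (32.14%);  cumulative: 0.6786, 1


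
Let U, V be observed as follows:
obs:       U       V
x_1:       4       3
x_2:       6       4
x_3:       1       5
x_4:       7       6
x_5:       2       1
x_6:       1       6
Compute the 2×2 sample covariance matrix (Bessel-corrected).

Step 1 — column means:
  mean(U) = (4 + 6 + 1 + 7 + 2 + 1) / 6 = 21/6 = 3.5
  mean(V) = (3 + 4 + 5 + 6 + 1 + 6) / 6 = 25/6 = 4.1667

Step 2 — sample covariance S[i,j] = (1/(n-1)) · Σ_k (x_{k,i} - mean_i) · (x_{k,j} - mean_j), with n-1 = 5.
  S[U,U] = ((0.5)·(0.5) + (2.5)·(2.5) + (-2.5)·(-2.5) + (3.5)·(3.5) + (-1.5)·(-1.5) + (-2.5)·(-2.5)) / 5 = 33.5/5 = 6.7
  S[U,V] = ((0.5)·(-1.1667) + (2.5)·(-0.1667) + (-2.5)·(0.8333) + (3.5)·(1.8333) + (-1.5)·(-3.1667) + (-2.5)·(1.8333)) / 5 = 3.5/5 = 0.7
  S[V,V] = ((-1.1667)·(-1.1667) + (-0.1667)·(-0.1667) + (0.8333)·(0.8333) + (1.8333)·(1.8333) + (-3.1667)·(-3.1667) + (1.8333)·(1.8333)) / 5 = 18.8333/5 = 3.7667

S is symmetric (S[j,i] = S[i,j]). Assembling:

S = [[6.7, 0.7],
 [0.7, 3.7667]]


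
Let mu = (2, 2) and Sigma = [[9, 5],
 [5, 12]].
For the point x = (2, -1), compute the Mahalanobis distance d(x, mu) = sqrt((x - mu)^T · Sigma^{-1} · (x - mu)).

Step 1 — centre the observation: (x - mu) = (0, -3).

Step 2 — invert Sigma. det(Sigma) = 9·12 - (5)² = 83.
  Sigma^{-1} = (1/det) · [[d, -b], [-b, a]] = [[0.1446, -0.0602],
 [-0.0602, 0.1084]].

Step 3 — form the quadratic (x - mu)^T · Sigma^{-1} · (x - mu):
  Sigma^{-1} · (x - mu) = (0.1807, -0.3253).
  (x - mu)^T · [Sigma^{-1} · (x - mu)] = (0)·(0.1807) + (-3)·(-0.3253) = 0.9759.

Step 4 — take square root: d = √(0.9759) ≈ 0.9879.

d(x, mu) = √(0.9759) ≈ 0.9879


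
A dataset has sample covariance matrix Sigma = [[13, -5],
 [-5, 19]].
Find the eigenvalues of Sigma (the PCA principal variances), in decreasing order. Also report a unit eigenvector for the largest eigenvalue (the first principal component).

Step 1 — characteristic polynomial of 2×2 Sigma:
  det(Sigma - λI) = λ² - trace · λ + det = 0.
  trace = 13 + 19 = 32, det = 13·19 - (-5)² = 222.
Step 2 — discriminant:
  Δ = trace² - 4·det = 1024 - 888 = 136.
Step 3 — eigenvalues:
  λ = (trace ± √Δ)/2 = (32 ± 11.6619)/2,
  λ_1 = 21.831,  λ_2 = 10.169.

Step 4 — unit eigenvector for λ_1: solve (Sigma - λ_1 I)v = 0. First row:
  (13 - 21.831)·v_x + (-5)·v_y = 0, i.e. (-8.831)·v_x + (-5)·v_y = 0,
  so v ∝ (b, λ_1 - a) = (-5, 8.831); multiply by -1 so the first entry is positive: u = (5, -8.831).
  ||u|| = √((5)² + (-8.831)²) = √(102.9857) ≈ 10.1482,
  v_1 = u/||u|| ≈ (0.4927, -0.8702) (||v_1|| = 1).

λ_1 = 21.831,  λ_2 = 10.169;  v_1 ≈ (0.4927, -0.8702)


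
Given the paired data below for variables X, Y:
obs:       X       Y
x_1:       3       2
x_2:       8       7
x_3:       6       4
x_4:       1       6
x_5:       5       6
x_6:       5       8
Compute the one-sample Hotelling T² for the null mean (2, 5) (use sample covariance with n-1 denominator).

Step 1 — sample mean vector:
  mean(X) = (3 + 8 + 6 + 1 + 5 + 5) / 6 = 28/6 = 4.6667
  mean(Y) = (2 + 7 + 4 + 6 + 6 + 8) / 6 = 33/6 = 5.5
  x̄ = (4.6667, 5.5),  deviation x̄ - mu_0 = (4.6667, 5.5) - (2, 5) = (2.6667, 0.5).

Step 2 — sample covariance matrix, S[i,j] = (1/(n-1)) · Σ_k (x_{k,i} - mean_i) · (x_{k,j} - mean_j), divisor n-1 = 5:
  S[X,X] = ((-1.6667)·(-1.6667) + (3.3333)·(3.3333) + (1.3333)·(1.3333) + (-3.6667)·(-3.6667) + (0.3333)·(0.3333) + (0.3333)·(0.3333)) / 5 = 29.3333/5 = 5.8667
  S[X,Y] = ((-1.6667)·(-3.5) + (3.3333)·(1.5) + (1.3333)·(-1.5) + (-3.6667)·(0.5) + (0.3333)·(0.5) + (0.3333)·(2.5)) / 5 = 8/5 = 1.6
  S[Y,Y] = ((-3.5)·(-3.5) + (1.5)·(1.5) + (-1.5)·(-1.5) + (0.5)·(0.5) + (0.5)·(0.5) + (2.5)·(2.5)) / 5 = 23.5/5 = 4.7
  S = [[5.8667, 1.6],
 [1.6, 4.7]].

Step 3 — invert S. det(S) = 5.8667·4.7 - (1.6)² = 25.0133.
  S^{-1} = (1/det) · [[d, -b], [-b, a]] = [[0.1879, -0.064],
 [-0.064, 0.2345]].

Step 4 — quadratic form (x̄ - mu_0)^T · S^{-1} · (x̄ - mu_0):
  S^{-1} · (x̄ - mu_0) = (0.4691, -0.0533),
  (x̄ - mu_0)^T · [...] = (2.6667)·(0.4691) + (0.5)·(-0.0533) = 1.2242.

Step 5 — scale by n: T² = 6 · 1.2242 = 7.3454.

T² ≈ 7.3454


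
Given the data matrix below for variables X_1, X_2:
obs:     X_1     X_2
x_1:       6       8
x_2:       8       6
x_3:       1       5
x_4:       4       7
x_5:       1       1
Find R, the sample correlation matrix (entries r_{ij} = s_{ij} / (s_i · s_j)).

Step 1 — column means:
  mean(X_1) = (6 + 8 + 1 + 4 + 1) / 5 = 20/5 = 4
  mean(X_2) = (8 + 6 + 5 + 7 + 1) / 5 = 27/5 = 5.4

Step 2 — sample variances and covariances s[i,j] = (1/(n-1)) · Σ_k (x_{k,i} - mean_i) · (x_{k,j} - mean_j), with n-1 = 4:
  s[X_1,X_1] = ((2)·(2) + (4)·(4) + (-3)·(-3) + (0)·(0) + (-3)·(-3)) / 4 = 38/4 = 9.5
  s[X_1,X_2] = ((2)·(2.6) + (4)·(0.6) + (-3)·(-0.4) + (0)·(1.6) + (-3)·(-4.4)) / 4 = 22/4 = 5.5
  s[X_2,X_2] = ((2.6)·(2.6) + (0.6)·(0.6) + (-0.4)·(-0.4) + (1.6)·(1.6) + (-4.4)·(-4.4)) / 4 = 29.2/4 = 7.3
  Sample standard deviations s_i = √(s[i,i]):
  s(X_1) = √(9.5) = 3.0822
  s(X_2) = √(7.3) = 2.7019

Step 3 — r_{ij} = s_{ij} / (s_i · s_j):
  r[X_1,X_1] = 1 (diagonal).
  r[X_1,X_2] = 5.5 / (3.0822 · 2.7019) = 5.5 / 8.3277 = 0.6604
  r[X_2,X_2] = 1 (diagonal).

R is symmetric with unit diagonal. Assembling:

R = [[1, 0.6604],
 [0.6604, 1]]


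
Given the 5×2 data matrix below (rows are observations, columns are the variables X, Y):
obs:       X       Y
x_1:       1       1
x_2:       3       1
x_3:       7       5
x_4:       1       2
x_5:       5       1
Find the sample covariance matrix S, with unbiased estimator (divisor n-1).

Step 1 — column means:
  mean(X) = (1 + 3 + 7 + 1 + 5) / 5 = 17/5 = 3.4
  mean(Y) = (1 + 1 + 5 + 2 + 1) / 5 = 10/5 = 2

Step 2 — sample covariance S[i,j] = (1/(n-1)) · Σ_k (x_{k,i} - mean_i) · (x_{k,j} - mean_j), with n-1 = 4.
  S[X,X] = ((-2.4)·(-2.4) + (-0.4)·(-0.4) + (3.6)·(3.6) + (-2.4)·(-2.4) + (1.6)·(1.6)) / 4 = 27.2/4 = 6.8
  S[X,Y] = ((-2.4)·(-1) + (-0.4)·(-1) + (3.6)·(3) + (-2.4)·(0) + (1.6)·(-1)) / 4 = 12/4 = 3
  S[Y,Y] = ((-1)·(-1) + (-1)·(-1) + (3)·(3) + (0)·(0) + (-1)·(-1)) / 4 = 12/4 = 3

S is symmetric (S[j,i] = S[i,j]). Assembling:

S = [[6.8, 3],
 [3, 3]]


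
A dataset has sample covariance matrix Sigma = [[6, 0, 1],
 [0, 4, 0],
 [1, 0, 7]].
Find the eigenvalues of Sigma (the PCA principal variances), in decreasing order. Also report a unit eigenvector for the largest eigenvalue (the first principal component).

Step 1 — characteristic polynomial p(λ) = det(λI - Sigma) = λ³ - tr·λ² + c_1·λ - det, where tr = trace, c_1 = sum of the principal 2×2 minors, det = det(Sigma):
  tr = 6 + 4 + 7 = 17,
  c_1 = (6·4 - (0)²) + (6·7 - (1)²) + (4·7 - (0)²) = 24 + 41 + 28 = 93,
  det = 6·(4·7 - (0)²) - (0)·((0)·7 - (0)·(1)) + (1)·((0)·(0) - 4·(1)) = 6·(28) - (0)·(0) + (1)·(-4) = 164.
  So p(λ) = λ³ - 17λ² + 93λ - 164.
Step 2 — look for an integer root (rational root theorem: any rational root is an integer divisor of 164). Testing λ = 4:
  p(4) = 64 - 272 + 372 - 164 = 0  ✓
  Dividing out (λ - 4): p(λ) = (λ - 4)(λ² - 13λ + 41).
Step 3 — remaining eigenvalues from the quadratic λ² - 13λ + 41 = 0:
  Δ = 13² - 4·41 = 169 - 164 = 5,  λ = (13 ± √5)/2 = (13 ± 2.2361)/2 ≈ 7.618 or 5.382.
  Sorted: λ_1 = 7.618,  λ_2 = 5.382,  λ_3 = 4  (check: sum = 17 = tr ✓).

Step 4 — unit eigenvector for λ_1 ≈ 7.618: v spans the null space of (Sigma - λ_1 I), whose rows are
  r_1 = (-1.618, 0, 1),  r_2 = (0, -3.618, 0),  r_3 = (1, 0, -0.618).
  v is orthogonal to every row, so take v ∝ r_1 × r_2 = ((0)·(0) - (1)·(-3.618), (1)·(0) - (-1.618)·(0), (-1.618)·(-3.618) - (0)·(0)) ≈ (3.618, 0, 5.8541).
  Let u = (3.618, 0, 5.8541).
  ||u|| = √((3.618)² + (0)² + (5.8541)²) = √(47.3607) ≈ 6.8819,  v_1 = u/||u|| ≈ (0.5257, 0, 0.8507) (||v_1|| = 1).

λ_1 = 7.618,  λ_2 = 5.382,  λ_3 = 4;  v_1 ≈ (0.5257, 0, 0.8507)
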